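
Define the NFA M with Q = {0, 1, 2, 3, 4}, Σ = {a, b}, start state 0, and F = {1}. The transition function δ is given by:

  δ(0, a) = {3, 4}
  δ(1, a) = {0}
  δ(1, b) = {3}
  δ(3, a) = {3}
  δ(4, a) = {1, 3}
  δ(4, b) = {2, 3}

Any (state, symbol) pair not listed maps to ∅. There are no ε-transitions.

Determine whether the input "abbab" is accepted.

Start in {0}.
Read 'a': 0→{3, 4}; now {3, 4}.
Read 'b': 3→∅, 4→{2, 3}; now {2, 3}.
Read 'b': 2→∅, 3→∅; now ∅.
The set is empty and remains empty for the remaining 2 symbols.
The final set ∅ contains no accepting state.

No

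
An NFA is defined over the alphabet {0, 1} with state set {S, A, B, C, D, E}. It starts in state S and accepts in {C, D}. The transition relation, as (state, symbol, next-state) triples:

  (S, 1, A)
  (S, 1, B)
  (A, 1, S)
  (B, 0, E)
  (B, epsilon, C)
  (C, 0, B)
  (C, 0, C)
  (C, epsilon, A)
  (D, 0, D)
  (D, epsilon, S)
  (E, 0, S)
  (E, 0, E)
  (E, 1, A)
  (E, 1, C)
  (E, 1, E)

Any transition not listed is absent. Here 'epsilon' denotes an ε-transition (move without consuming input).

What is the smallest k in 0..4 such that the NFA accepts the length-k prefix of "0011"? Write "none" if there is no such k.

Start in {S}.
Read '0': S→∅; now ∅.
The set is empty and remains empty for the remaining 3 symbols.
No reachable set along the way intersects F.

none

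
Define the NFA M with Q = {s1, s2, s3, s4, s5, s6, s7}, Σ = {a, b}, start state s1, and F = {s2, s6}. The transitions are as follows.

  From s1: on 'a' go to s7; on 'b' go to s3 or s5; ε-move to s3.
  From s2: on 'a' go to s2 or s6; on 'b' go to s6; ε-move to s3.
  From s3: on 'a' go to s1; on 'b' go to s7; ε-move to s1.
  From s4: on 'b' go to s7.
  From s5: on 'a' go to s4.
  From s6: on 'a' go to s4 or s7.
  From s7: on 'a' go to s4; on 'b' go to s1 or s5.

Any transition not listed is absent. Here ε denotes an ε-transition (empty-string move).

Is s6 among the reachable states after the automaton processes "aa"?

Start: ε-closure({s1}) = {s1, s3}.
Read 'a': {s1, s3} → {s1, s3, s7}.
Read 'a': {s1, s3, s7} → {s1, s3, s4, s7}.
State s6 is not in {s1, s3, s4, s7}.

No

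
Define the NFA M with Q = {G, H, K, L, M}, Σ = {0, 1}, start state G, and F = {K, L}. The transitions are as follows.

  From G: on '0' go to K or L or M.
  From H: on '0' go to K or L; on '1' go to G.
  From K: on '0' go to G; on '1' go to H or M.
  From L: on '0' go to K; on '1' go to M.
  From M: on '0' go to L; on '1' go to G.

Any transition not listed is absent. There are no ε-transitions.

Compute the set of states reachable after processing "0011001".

{H, M}

Start in {G}.
Read '0': G→{K, L, M}; now {K, L, M}.
Read '0': K→{G}, L→{K}, M→{L}; now {G, K, L}.
Read '1': G→∅, K→{H, M}, L→{M}; now {H, M}.
Read '1': H→{G}, M→{G}; now {G}.
Read '0': G→{K, L, M}; now {K, L, M}.
Read '0': K→{G}, L→{K}, M→{L}; now {G, K, L}.
Read '1': G→∅, K→{H, M}, L→{M}; now {H, M}.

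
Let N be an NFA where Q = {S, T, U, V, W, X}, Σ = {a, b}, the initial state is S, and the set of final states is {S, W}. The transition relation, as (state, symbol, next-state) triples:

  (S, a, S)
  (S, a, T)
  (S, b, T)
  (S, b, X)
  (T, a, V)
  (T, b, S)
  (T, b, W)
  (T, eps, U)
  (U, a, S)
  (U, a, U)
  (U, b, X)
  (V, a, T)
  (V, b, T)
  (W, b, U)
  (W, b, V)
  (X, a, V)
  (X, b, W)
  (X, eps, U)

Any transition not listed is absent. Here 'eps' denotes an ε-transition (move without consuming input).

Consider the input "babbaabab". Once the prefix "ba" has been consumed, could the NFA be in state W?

Start in {S}.
Read 'b': S→{T, X}; union {T, X}; ε-closure = {T, U, X}.
Read 'a': T→{V}, U→{S, U}, X→{V}; now {S, U, V}.
State W is not in {S, U, V}.

No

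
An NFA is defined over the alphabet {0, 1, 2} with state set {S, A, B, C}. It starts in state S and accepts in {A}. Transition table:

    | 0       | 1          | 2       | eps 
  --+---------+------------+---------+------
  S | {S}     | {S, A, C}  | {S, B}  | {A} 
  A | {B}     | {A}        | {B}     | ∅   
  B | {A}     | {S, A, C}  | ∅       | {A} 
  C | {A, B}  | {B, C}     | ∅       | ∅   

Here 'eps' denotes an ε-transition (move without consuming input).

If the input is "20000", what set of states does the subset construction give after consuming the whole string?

{S, A, B}

Start: ε-closure({S}) = {S, A}.
Read '2': S→{S, B}, A→{B}; union {S, B}; ε-closure = {S, A, B}.
Read '0': S→{S}, A→{B}, B→{A}; now {S, A, B}.
Read '0': S→{S}, A→{B}, B→{A}; now {S, A, B}.
Read '0': S→{S}, A→{B}, B→{A}; now {S, A, B}.
Read '0': S→{S}, A→{B}, B→{A}; now {S, A, B}.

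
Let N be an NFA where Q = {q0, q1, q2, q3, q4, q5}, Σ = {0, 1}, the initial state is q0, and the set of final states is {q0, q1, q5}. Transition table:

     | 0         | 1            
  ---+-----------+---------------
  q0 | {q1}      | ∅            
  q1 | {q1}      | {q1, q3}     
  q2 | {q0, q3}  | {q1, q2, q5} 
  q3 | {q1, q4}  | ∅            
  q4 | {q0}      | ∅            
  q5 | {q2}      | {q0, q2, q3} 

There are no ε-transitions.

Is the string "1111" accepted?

Start in {q0}.
Read '1': q0→∅; now ∅.
The set is empty and remains empty for the remaining 3 symbols.
The final set ∅ contains no accepting state.

No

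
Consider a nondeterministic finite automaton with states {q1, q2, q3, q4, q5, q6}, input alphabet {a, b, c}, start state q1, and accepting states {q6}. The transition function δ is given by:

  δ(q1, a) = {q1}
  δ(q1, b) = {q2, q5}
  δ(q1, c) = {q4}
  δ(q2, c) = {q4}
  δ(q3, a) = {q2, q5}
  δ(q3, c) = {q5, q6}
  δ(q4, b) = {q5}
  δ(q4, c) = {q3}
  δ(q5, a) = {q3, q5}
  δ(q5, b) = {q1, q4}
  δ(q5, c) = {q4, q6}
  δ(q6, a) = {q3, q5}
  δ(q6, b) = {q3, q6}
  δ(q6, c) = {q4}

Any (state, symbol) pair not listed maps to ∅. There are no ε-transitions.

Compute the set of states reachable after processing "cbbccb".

{q1, q3, q4, q6}

Start in {q1}.
Read 'c': q1→{q4}; now {q4}.
Read 'b': q4→{q5}; now {q5}.
Read 'b': q5→{q1, q4}; now {q1, q4}.
Read 'c': q1→{q4}, q4→{q3}; now {q3, q4}.
Read 'c': q3→{q5, q6}, q4→{q3}; now {q3, q5, q6}.
Read 'b': q3→∅, q5→{q1, q4}, q6→{q3, q6}; now {q1, q3, q4, q6}.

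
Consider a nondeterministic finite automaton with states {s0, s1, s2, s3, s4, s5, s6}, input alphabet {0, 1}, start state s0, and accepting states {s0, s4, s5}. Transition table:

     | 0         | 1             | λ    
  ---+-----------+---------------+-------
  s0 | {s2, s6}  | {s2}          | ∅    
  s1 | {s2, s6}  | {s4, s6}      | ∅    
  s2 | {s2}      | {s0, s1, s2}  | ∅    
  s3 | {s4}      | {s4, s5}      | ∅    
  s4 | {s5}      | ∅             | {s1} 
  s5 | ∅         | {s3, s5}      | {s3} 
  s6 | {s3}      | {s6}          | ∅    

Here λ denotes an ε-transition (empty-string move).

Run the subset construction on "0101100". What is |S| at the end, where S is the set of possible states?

6

Start in {s0}.
Read '0': {s0} → {s2, s6}.
Read '1': {s2, s6} → {s0, s1, s2, s6}.
Read '0': {s0, s1, s2, s6} → {s2, s3, s6}.
Read '1': {s2, s3, s6} → {s0, s1, s2, s3, s4, s5, s6}.
Read '1': {s0, s1, s2, s3, s4, s5, s6} → {s0, s1, s2, s3, s4, s5, s6}.
Read '0': {s0, s1, s2, s3, s4, s5, s6} → {s1, s2, s3, s4, s5, s6}.
Read '0': {s1, s2, s3, s4, s5, s6} → {s1, s2, s3, s4, s5, s6}.
That set has 6 states.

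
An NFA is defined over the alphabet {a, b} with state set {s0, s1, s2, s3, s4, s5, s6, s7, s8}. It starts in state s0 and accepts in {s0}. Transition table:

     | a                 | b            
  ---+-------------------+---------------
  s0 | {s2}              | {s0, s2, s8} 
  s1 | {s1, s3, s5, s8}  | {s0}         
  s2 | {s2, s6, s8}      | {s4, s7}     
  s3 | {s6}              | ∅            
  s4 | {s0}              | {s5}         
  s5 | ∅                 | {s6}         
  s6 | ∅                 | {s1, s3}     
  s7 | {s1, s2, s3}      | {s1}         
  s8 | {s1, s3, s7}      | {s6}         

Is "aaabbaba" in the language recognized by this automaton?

Yes

Start in {s0}.
Read 'a': s0→{s2}; now {s2}.
Read 'a': s2→{s2, s6, s8}; now {s2, s6, s8}.
Read 'a': s2→{s2, s6, s8}, s6→∅, s8→{s1, s3, s7}; now {s1, s2, s3, s6, s7, s8}.
Read 'b': s1→{s0}, s2→{s4, s7}, s3→∅, s6→{s1, s3}, s7→{s1}, s8→{s6}; now {s0, s1, s3, s4, s6, s7}.
Read 'b': s0→{s0, s2, s8}, s1→{s0}, s3→∅, s4→{s5}, s6→{s1, s3}, s7→{s1}; now {s0, s1, s2, s3, s5, s8}.
Read 'a': s0→{s2}, s1→{s1, s3, s5, s8}, s2→{s2, s6, s8}, s3→{s6}, s5→∅, s8→{s1, s3, s7}; now {s1, s2, s3, s5, s6, s7, s8}.
Read 'b': s1→{s0}, s2→{s4, s7}, s3→∅, s5→{s6}, s6→{s1, s3}, s7→{s1}, s8→{s6}; now {s0, s1, s3, s4, s6, s7}.
Read 'a': s0→{s2}, s1→{s1, s3, s5, s8}, s3→{s6}, s4→{s0}, s6→∅, s7→{s1, s2, s3}; now {s0, s1, s2, s3, s5, s6, s8}.
The final set {s0, s1, s2, s3, s5, s6, s8} contains the accepting state s0.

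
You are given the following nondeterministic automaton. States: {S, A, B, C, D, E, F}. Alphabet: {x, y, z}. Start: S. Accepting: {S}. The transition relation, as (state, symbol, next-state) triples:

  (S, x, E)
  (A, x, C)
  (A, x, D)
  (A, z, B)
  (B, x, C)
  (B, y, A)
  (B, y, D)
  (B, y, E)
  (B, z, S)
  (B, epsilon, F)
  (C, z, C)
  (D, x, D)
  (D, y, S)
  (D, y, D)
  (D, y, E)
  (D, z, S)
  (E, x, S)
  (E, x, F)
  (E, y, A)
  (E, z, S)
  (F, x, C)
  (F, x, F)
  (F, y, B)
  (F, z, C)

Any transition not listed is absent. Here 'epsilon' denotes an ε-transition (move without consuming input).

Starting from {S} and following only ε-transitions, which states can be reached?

Begin with {S}.
No ε-moves leave this set, so the closure equals the set itself.

{S}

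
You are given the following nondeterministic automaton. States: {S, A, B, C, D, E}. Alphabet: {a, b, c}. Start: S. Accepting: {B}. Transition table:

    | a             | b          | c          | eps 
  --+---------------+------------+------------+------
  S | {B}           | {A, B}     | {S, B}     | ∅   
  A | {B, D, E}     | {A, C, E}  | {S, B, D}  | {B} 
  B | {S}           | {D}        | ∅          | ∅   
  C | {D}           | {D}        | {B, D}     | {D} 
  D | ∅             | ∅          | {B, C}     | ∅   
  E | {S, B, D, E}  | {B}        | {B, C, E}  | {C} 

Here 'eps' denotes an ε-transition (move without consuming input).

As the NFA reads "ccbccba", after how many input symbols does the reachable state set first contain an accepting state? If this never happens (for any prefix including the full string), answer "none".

1

Start in {S}.
Read 'c': S→{S, B}; now {S, B}.
None of the earlier sets intersect F, but {S, B} does.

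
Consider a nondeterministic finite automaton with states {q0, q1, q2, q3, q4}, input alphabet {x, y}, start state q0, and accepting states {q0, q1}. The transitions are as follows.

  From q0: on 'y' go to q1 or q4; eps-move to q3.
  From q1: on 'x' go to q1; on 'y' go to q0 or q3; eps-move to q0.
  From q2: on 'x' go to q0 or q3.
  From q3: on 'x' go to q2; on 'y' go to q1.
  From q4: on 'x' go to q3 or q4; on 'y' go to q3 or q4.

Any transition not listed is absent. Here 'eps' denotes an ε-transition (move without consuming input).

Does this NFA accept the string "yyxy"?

Start: ε-closure({q0}) = {q0, q3}.
Read 'y': q0→{q1, q4}, q3→{q1}; union {q1, q4}; ε-closure = {q0, q1, q3, q4}.
Read 'y': q0→{q1, q4}, q1→{q0, q3}, q3→{q1}, q4→{q3, q4}; now {q0, q1, q3, q4}.
Read 'x': q0→∅, q1→{q1}, q3→{q2}, q4→{q3, q4}; union {q1, q2, q3, q4}; ε-closure = {q0, q1, q2, q3, q4}.
Read 'y': q0→{q1, q4}, q1→{q0, q3}, q2→∅, q3→{q1}, q4→{q3, q4}; now {q0, q1, q3, q4}.
The final set {q0, q1, q3, q4} contains the accepting states q0, q1.

Yes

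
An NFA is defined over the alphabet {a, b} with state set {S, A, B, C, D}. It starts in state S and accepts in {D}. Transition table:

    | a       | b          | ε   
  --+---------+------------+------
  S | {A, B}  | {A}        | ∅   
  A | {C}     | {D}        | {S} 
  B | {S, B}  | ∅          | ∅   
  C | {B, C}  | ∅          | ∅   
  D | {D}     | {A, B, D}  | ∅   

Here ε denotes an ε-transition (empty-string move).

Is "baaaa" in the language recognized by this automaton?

Start in {S}.
Read 'b': {S} → {S, A}.
Read 'a': {S, A} → {S, A, B, C}.
Read 'a': {S, A, B, C} → {S, A, B, C}.
Read 'a': {S, A, B, C} → {S, A, B, C}.
Read 'a': {S, A, B, C} → {S, A, B, C}.
The final set {S, A, B, C} contains no accepting state.

No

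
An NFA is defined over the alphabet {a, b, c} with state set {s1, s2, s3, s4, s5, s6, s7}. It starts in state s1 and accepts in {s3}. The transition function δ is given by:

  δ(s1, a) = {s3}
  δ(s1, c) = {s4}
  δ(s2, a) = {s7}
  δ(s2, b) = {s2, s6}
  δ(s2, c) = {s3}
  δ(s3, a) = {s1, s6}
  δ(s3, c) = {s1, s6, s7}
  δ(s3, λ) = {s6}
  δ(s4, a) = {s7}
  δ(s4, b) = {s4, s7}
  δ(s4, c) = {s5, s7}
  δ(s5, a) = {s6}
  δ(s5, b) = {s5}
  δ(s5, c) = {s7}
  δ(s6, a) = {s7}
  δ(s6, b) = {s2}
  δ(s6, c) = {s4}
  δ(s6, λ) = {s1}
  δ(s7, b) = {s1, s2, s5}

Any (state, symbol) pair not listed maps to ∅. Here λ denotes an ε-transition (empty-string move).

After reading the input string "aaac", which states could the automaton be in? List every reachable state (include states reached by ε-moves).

Start in {s1}.
Read 'a': {s1} → {s1, s3, s6}.
Read 'a': {s1, s3, s6} → {s1, s3, s6, s7}.
Read 'a': {s1, s3, s6, s7} → {s1, s3, s6, s7}.
Read 'c': {s1, s3, s6, s7} → {s1, s4, s6, s7}.

{s1, s4, s6, s7}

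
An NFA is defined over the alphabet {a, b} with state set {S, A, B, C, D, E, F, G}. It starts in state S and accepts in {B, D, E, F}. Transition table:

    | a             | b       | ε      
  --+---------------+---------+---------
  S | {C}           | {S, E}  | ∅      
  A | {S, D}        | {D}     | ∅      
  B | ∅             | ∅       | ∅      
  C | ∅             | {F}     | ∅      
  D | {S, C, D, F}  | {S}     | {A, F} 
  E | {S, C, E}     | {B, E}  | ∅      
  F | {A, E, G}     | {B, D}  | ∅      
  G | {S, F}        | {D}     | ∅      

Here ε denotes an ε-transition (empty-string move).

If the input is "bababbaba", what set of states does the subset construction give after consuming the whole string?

{S, A, C, D, E, F, G}

Start in {S}.
Read 'b': S→{S, E}; now {S, E}.
Read 'a': S→{C}, E→{S, C, E}; now {S, C, E}.
Read 'b': S→{S, E}, C→{F}, E→{B, E}; now {S, B, E, F}.
Read 'a': S→{C}, B→∅, E→{S, C, E}, F→{A, E, G}; now {S, A, C, E, G}.
Read 'b': S→{S, E}, A→{D}, C→{F}, E→{B, E}, G→{D}; union {S, B, D, E, F}; ε-closure = {S, A, B, D, E, F}.
Read 'b': S→{S, E}, A→{D}, B→∅, D→{S}, E→{B, E}, F→{B, D}; union {S, B, D, E}; ε-closure = {S, A, B, D, E, F}.
Read 'a': S→{C}, A→{S, D}, B→∅, D→{S, C, D, F}, E→{S, C, E}, F→{A, E, G}; now {S, A, C, D, E, F, G}.
Read 'b': S→{S, E}, A→{D}, C→{F}, D→{S}, E→{B, E}, F→{B, D}, G→{D}; union {S, B, D, E, F}; ε-closure = {S, A, B, D, E, F}.
Read 'a': S→{C}, A→{S, D}, B→∅, D→{S, C, D, F}, E→{S, C, E}, F→{A, E, G}; now {S, A, C, D, E, F, G}.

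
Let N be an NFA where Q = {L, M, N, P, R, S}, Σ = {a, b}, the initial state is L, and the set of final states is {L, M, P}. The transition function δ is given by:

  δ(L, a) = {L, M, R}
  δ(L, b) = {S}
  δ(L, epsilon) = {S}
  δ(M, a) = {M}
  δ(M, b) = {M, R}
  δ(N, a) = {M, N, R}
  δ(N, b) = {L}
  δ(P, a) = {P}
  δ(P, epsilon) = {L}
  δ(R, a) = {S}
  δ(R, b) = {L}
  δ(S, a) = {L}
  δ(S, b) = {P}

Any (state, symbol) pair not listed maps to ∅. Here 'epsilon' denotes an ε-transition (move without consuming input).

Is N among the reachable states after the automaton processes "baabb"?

No

Start: ε-closure({L}) = {L, S}.
Read 'b': L→{S}, S→{P}; union {P, S}; ε-closure = {L, P, S}.
Read 'a': L→{L, M, R}, P→{P}, S→{L}; union {L, M, P, R}; ε-closure = {L, M, P, R, S}.
Read 'a': L→{L, M, R}, M→{M}, P→{P}, R→{S}, S→{L}; now {L, M, P, R, S}.
Read 'b': L→{S}, M→{M, R}, P→∅, R→{L}, S→{P}; now {L, M, P, R, S}.
Read 'b': L→{S}, M→{M, R}, P→∅, R→{L}, S→{P}; now {L, M, P, R, S}.
State N is not in {L, M, P, R, S}.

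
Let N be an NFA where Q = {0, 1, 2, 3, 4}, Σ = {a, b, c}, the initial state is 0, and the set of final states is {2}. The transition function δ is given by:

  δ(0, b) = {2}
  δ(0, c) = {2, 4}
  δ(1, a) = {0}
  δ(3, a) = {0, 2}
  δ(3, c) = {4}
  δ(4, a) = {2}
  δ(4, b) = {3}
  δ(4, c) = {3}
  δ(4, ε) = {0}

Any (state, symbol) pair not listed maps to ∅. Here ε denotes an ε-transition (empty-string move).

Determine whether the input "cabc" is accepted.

No

Start in {0}.
Read 'c': {0} → {0, 2, 4}.
Read 'a': {0, 2, 4} → {2}.
Read 'b': {2} → ∅.
The set is empty and remains empty for the remaining 1 symbol.
The final set ∅ contains no accepting state.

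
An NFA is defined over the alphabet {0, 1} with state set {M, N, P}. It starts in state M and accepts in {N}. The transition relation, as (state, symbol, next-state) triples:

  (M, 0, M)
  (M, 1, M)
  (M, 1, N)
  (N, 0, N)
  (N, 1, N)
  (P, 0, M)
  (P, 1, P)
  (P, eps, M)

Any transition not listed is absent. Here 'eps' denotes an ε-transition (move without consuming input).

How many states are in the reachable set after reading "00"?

1

Start in {M}.
Read '0': M→{M}; now {M}.
Read '0': M→{M}; now {M}.
That set has 1 state.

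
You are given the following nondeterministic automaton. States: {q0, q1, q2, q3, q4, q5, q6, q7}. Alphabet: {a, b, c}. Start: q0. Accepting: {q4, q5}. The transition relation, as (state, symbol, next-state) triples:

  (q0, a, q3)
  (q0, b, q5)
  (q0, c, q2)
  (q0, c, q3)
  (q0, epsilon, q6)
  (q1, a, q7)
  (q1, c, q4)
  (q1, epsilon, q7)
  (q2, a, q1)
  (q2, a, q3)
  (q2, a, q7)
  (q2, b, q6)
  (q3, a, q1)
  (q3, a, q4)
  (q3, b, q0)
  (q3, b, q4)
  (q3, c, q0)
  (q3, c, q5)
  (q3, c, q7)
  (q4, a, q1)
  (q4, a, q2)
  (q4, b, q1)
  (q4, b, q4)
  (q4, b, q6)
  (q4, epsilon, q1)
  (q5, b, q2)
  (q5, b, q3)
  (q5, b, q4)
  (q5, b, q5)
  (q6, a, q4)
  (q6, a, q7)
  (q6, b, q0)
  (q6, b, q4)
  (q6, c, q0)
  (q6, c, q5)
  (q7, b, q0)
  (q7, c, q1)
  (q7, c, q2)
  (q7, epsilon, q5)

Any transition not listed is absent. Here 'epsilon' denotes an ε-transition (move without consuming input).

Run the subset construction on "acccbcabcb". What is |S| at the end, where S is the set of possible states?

Start: ε-closure({q0}) = {q0, q6}.
Read 'a': q0→{q3}, q6→{q4, q7}; union {q3, q4, q7}; ε-closure = {q1, q3, q4, q5, q7}.
Read 'c': q1→{q4}, q3→{q0, q5, q7}, q4→∅, q5→∅, q7→{q1, q2}; union {q0, q1, q2, q4, q5, q7}; ε-closure = {q0, q1, q2, q4, q5, q6, q7}.
Read 'c': q0→{q2, q3}, q1→{q4}, q2→∅, q4→∅, q5→∅, q6→{q0, q5}, q7→{q1, q2}; union {q0, q1, q2, q3, q4, q5}; ε-closure = {q0, q1, q2, q3, q4, q5, q6, q7}.
Read 'c': q0→{q2, q3}, q1→{q4}, q2→∅, q3→{q0, q5, q7}, q4→∅, q5→∅, q6→{q0, q5}, q7→{q1, q2}; union {q0, q1, q2, q3, q4, q5, q7}; ε-closure = {q0, q1, q2, q3, q4, q5, q6, q7}.
Read 'b': q0→{q5}, q1→∅, q2→{q6}, q3→{q0, q4}, q4→{q1, q4, q6}, q5→{q2, q3, q4, q5}, q6→{q0, q4}, q7→{q0}; union {q0, q1, q2, q3, q4, q5, q6}; ε-closure = {q0, q1, q2, q3, q4, q5, q6, q7}.
Read 'c': q0→{q2, q3}, q1→{q4}, q2→∅, q3→{q0, q5, q7}, q4→∅, q5→∅, q6→{q0, q5}, q7→{q1, q2}; union {q0, q1, q2, q3, q4, q5, q7}; ε-closure = {q0, q1, q2, q3, q4, q5, q6, q7}.
Read 'a': q0→{q3}, q1→{q7}, q2→{q1, q3, q7}, q3→{q1, q4}, q4→{q1, q2}, q5→∅, q6→{q4, q7}, q7→∅; union {q1, q2, q3, q4, q7}; ε-closure = {q1, q2, q3, q4, q5, q7}.
Read 'b': q1→∅, q2→{q6}, q3→{q0, q4}, q4→{q1, q4, q6}, q5→{q2, q3, q4, q5}, q7→{q0}; union {q0, q1, q2, q3, q4, q5, q6}; ε-closure = {q0, q1, q2, q3, q4, q5, q6, q7}.
Read 'c': q0→{q2, q3}, q1→{q4}, q2→∅, q3→{q0, q5, q7}, q4→∅, q5→∅, q6→{q0, q5}, q7→{q1, q2}; union {q0, q1, q2, q3, q4, q5, q7}; ε-closure = {q0, q1, q2, q3, q4, q5, q6, q7}.
Read 'b': q0→{q5}, q1→∅, q2→{q6}, q3→{q0, q4}, q4→{q1, q4, q6}, q5→{q2, q3, q4, q5}, q6→{q0, q4}, q7→{q0}; union {q0, q1, q2, q3, q4, q5, q6}; ε-closure = {q0, q1, q2, q3, q4, q5, q6, q7}.
That set has 8 states.

8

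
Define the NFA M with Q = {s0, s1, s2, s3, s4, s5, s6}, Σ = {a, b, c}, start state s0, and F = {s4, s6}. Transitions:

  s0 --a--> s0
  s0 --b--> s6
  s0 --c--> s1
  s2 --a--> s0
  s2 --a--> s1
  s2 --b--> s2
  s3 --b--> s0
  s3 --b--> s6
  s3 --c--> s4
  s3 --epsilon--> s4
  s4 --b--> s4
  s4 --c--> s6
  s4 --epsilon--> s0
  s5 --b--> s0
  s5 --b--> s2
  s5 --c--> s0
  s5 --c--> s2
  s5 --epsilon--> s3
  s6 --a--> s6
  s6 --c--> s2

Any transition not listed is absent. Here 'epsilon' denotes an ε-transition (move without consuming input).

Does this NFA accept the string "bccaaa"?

No

Start in {s0}.
Read 'b': s0→{s6}; now {s6}.
Read 'c': s6→{s2}; now {s2}.
Read 'c': s2→∅; now ∅.
The set is empty and remains empty for the remaining 3 symbols.
The final set ∅ contains no accepting state.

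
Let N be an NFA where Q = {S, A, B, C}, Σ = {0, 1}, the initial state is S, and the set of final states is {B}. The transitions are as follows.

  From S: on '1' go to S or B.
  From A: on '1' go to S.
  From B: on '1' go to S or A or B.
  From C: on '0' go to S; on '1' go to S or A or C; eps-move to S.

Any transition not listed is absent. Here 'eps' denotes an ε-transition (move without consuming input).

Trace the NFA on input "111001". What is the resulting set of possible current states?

∅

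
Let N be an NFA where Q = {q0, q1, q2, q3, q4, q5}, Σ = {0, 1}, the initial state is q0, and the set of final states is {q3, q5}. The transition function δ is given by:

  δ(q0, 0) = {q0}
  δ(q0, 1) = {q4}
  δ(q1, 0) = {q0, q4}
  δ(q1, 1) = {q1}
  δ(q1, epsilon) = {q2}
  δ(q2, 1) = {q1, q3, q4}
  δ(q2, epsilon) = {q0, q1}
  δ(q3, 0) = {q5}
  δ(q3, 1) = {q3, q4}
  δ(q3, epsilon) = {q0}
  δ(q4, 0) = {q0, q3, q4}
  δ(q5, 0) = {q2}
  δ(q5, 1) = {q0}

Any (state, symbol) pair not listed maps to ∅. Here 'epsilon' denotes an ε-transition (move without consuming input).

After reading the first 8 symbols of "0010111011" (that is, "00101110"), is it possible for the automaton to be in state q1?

No

Start in {q0}.
Read '0': q0→{q0}; now {q0}.
Read '0': q0→{q0}; now {q0}.
Read '1': q0→{q4}; now {q4}.
Read '0': q4→{q0, q3, q4}; now {q0, q3, q4}.
Read '1': q0→{q4}, q3→{q3, q4}, q4→∅; union {q3, q4}; ε-closure = {q0, q3, q4}.
Read '1': q0→{q4}, q3→{q3, q4}, q4→∅; union {q3, q4}; ε-closure = {q0, q3, q4}.
Read '1': q0→{q4}, q3→{q3, q4}, q4→∅; union {q3, q4}; ε-closure = {q0, q3, q4}.
Read '0': q0→{q0}, q3→{q5}, q4→{q0, q3, q4}; now {q0, q3, q4, q5}.
State q1 is not in {q0, q3, q4, q5}.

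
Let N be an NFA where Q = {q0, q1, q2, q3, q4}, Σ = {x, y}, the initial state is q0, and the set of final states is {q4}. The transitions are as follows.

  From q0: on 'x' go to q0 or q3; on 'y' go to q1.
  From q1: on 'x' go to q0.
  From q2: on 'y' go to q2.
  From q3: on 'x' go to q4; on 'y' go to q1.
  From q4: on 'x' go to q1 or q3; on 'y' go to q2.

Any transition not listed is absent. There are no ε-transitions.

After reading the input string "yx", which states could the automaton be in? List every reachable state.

Start in {q0}.
Read 'y': q0→{q1}; now {q1}.
Read 'x': q1→{q0}; now {q0}.

{q0}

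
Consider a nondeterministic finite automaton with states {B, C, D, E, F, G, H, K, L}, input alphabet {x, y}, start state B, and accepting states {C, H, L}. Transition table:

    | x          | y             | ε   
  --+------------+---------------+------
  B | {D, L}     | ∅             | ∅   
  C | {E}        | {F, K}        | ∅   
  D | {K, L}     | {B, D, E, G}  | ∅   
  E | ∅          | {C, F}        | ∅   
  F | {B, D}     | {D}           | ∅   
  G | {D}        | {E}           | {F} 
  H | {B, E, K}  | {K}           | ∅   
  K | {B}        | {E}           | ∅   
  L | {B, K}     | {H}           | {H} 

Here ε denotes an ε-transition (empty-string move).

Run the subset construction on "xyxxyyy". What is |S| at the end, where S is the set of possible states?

7

Start in {B}.
Read 'x': {B} → {D, H, L}.
Read 'y': {D, H, L} → {B, D, E, F, G, H, K}.
Read 'x': {B, D, E, F, G, H, K} → {B, D, E, H, K, L}.
Read 'x': {B, D, E, H, K, L} → {B, D, E, H, K, L}.
Read 'y': {B, D, E, H, K, L} → {B, C, D, E, F, G, H, K}.
Read 'y': {B, C, D, E, F, G, H, K} → {B, C, D, E, F, G, K}.
Read 'y': {B, C, D, E, F, G, K} → {B, C, D, E, F, G, K}.
That set has 7 states.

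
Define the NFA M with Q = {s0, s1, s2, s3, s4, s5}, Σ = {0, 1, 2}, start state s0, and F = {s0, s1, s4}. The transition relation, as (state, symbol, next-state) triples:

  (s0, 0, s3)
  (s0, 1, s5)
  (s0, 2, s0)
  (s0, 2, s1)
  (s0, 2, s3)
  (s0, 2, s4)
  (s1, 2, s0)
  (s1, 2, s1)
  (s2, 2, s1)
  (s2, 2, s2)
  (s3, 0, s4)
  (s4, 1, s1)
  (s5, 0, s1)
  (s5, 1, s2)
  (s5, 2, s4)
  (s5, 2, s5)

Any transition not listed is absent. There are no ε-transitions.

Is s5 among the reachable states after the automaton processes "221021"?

Yes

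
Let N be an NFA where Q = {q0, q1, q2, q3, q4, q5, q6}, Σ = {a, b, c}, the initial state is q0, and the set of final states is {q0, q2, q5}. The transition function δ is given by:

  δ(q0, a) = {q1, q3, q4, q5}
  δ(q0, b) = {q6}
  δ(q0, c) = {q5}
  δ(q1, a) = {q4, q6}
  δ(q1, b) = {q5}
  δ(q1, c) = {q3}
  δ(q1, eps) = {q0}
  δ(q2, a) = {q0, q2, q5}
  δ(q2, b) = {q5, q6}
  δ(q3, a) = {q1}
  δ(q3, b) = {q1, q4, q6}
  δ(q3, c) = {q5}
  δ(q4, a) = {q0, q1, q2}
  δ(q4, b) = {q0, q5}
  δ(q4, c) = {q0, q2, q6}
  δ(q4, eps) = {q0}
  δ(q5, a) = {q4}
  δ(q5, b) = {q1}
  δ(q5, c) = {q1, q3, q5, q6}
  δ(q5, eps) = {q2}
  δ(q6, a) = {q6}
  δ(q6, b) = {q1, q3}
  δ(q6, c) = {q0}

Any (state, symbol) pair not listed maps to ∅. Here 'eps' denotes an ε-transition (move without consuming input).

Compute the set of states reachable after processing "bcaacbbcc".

Start in {q0}.
Read 'b': {q0} → {q6}.
Read 'c': {q6} → {q0}.
Read 'a': {q0} → {q0, q1, q2, q3, q4, q5}.
Read 'a': {q0, q1, q2, q3, q4, q5} → {q0, q1, q2, q3, q4, q5, q6}.
Read 'c': {q0, q1, q2, q3, q4, q5, q6} → {q0, q1, q2, q3, q5, q6}.
Read 'b': {q0, q1, q2, q3, q5, q6} → {q0, q1, q2, q3, q4, q5, q6}.
Read 'b': {q0, q1, q2, q3, q4, q5, q6} → {q0, q1, q2, q3, q4, q5, q6}.
Read 'c': {q0, q1, q2, q3, q4, q5, q6} → {q0, q1, q2, q3, q5, q6}.
Read 'c': {q0, q1, q2, q3, q5, q6} → {q0, q1, q2, q3, q5, q6}.

{q0, q1, q2, q3, q5, q6}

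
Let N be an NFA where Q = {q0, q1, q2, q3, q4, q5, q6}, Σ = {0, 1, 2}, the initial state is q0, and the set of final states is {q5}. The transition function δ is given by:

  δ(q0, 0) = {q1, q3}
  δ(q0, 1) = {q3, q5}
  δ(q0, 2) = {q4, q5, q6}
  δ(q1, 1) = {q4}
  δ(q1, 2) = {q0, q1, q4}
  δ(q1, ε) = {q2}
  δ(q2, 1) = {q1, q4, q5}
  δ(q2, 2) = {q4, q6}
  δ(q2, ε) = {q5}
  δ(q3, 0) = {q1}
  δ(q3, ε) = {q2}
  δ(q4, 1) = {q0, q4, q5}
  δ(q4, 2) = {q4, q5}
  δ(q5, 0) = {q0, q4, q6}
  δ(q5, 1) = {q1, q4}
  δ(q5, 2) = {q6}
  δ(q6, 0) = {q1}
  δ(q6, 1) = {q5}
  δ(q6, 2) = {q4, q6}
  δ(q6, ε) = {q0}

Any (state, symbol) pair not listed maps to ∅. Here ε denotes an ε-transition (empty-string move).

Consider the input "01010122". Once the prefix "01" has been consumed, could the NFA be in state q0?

No

Start in {q0}.
Read '0': q0→{q1, q3}; union {q1, q3}; ε-closure = {q1, q2, q3, q5}.
Read '1': q1→{q4}, q2→{q1, q4, q5}, q3→∅, q5→{q1, q4}; union {q1, q4, q5}; ε-closure = {q1, q2, q4, q5}.
State q0 is not in {q1, q2, q4, q5}.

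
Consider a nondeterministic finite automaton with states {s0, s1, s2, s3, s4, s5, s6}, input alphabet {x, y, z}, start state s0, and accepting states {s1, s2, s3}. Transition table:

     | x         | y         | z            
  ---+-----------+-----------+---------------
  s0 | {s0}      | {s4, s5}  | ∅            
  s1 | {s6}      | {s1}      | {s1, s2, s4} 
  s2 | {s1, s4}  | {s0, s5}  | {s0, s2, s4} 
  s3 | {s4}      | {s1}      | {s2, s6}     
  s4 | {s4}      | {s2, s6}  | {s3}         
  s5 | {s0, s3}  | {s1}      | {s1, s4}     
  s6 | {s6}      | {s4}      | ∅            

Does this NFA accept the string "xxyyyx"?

Yes

Start in {s0}.
Read 'x': s0→{s0}; now {s0}.
Read 'x': s0→{s0}; now {s0}.
Read 'y': s0→{s4, s5}; now {s4, s5}.
Read 'y': s4→{s2, s6}, s5→{s1}; now {s1, s2, s6}.
Read 'y': s1→{s1}, s2→{s0, s5}, s6→{s4}; now {s0, s1, s4, s5}.
Read 'x': s0→{s0}, s1→{s6}, s4→{s4}, s5→{s0, s3}; now {s0, s3, s4, s6}.
The final set {s0, s3, s4, s6} contains the accepting state s3.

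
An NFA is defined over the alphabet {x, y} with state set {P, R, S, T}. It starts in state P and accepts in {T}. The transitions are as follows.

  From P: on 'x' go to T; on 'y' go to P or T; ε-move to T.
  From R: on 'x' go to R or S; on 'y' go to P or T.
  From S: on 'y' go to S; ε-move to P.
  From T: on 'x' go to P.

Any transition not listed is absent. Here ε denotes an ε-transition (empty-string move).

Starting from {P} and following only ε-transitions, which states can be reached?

{P, T}

Begin with {P}.
ε-move P → T; add T.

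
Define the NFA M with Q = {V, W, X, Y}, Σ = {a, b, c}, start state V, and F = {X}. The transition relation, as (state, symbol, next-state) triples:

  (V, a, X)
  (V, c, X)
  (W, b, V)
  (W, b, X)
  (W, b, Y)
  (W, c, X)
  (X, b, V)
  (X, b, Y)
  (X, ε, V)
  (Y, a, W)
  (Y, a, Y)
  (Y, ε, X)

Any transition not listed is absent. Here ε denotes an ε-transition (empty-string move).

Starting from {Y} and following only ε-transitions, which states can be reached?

{V, X, Y}

Begin with {Y}.
ε-move Y → X; add X.
ε-move X → V; add V.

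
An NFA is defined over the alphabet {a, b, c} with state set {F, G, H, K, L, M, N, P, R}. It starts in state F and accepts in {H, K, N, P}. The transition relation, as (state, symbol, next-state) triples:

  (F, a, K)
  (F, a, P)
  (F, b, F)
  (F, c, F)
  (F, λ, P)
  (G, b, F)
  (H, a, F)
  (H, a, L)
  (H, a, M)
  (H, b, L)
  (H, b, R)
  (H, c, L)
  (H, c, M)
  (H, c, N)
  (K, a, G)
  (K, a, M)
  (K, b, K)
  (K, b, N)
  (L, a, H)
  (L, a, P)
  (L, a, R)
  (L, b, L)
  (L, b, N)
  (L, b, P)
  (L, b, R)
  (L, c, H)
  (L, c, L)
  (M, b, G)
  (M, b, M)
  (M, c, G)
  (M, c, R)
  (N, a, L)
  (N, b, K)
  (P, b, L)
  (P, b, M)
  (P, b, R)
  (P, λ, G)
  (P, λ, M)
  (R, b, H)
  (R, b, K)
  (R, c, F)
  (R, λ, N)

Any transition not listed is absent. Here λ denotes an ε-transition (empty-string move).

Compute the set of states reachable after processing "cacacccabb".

{F, G, H, K, L, M, N, P, R}

Start: ε-closure({F}) = {F, G, M, P}.
Read 'c': F→{F}, G→∅, M→{G, R}, P→∅; union {F, G, R}; ε-closure = {F, G, M, N, P, R}.
Read 'a': F→{K, P}, G→∅, M→∅, N→{L}, P→∅, R→∅; union {K, L, P}; ε-closure = {G, K, L, M, P}.
Read 'c': G→∅, K→∅, L→{H, L}, M→{G, R}, P→∅; union {G, H, L, R}; ε-closure = {G, H, L, N, R}.
Read 'a': G→∅, H→{F, L, M}, L→{H, P, R}, N→{L}, R→∅; union {F, H, L, M, P, R}; ε-closure = {F, G, H, L, M, N, P, R}.
Read 'c': F→{F}, G→∅, H→{L, M, N}, L→{H, L}, M→{G, R}, N→∅, P→∅, R→{F}; union {F, G, H, L, M, N, R}; ε-closure = {F, G, H, L, M, N, P, R}.
Read 'c': F→{F}, G→∅, H→{L, M, N}, L→{H, L}, M→{G, R}, N→∅, P→∅, R→{F}; union {F, G, H, L, M, N, R}; ε-closure = {F, G, H, L, M, N, P, R}.
Read 'c': F→{F}, G→∅, H→{L, M, N}, L→{H, L}, M→{G, R}, N→∅, P→∅, R→{F}; union {F, G, H, L, M, N, R}; ε-closure = {F, G, H, L, M, N, P, R}.
Read 'a': F→{K, P}, G→∅, H→{F, L, M}, L→{H, P, R}, M→∅, N→{L}, P→∅, R→∅; union {F, H, K, L, M, P, R}; ε-closure = {F, G, H, K, L, M, N, P, R}.
Read 'b': F→{F}, G→{F}, H→{L, R}, K→{K, N}, L→{L, N, P, R}, M→{G, M}, N→{K}, P→{L, M, R}, R→{H, K}; now {F, G, H, K, L, M, N, P, R}.
Read 'b': F→{F}, G→{F}, H→{L, R}, K→{K, N}, L→{L, N, P, R}, M→{G, M}, N→{K}, P→{L, M, R}, R→{H, K}; now {F, G, H, K, L, M, N, P, R}.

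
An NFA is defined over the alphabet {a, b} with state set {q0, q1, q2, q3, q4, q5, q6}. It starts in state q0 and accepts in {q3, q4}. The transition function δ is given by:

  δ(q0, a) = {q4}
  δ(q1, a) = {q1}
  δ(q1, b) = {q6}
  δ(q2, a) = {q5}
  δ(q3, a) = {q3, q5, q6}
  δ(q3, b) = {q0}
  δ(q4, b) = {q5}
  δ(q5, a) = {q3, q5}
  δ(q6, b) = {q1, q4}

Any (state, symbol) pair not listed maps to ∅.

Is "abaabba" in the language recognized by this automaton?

Start in {q0}.
Read 'a': {q0} → {q4}.
Read 'b': {q4} → {q5}.
Read 'a': {q5} → {q3, q5}.
Read 'a': {q3, q5} → {q3, q5, q6}.
Read 'b': {q3, q5, q6} → {q0, q1, q4}.
Read 'b': {q0, q1, q4} → {q5, q6}.
Read 'a': {q5, q6} → {q3, q5}.
The final set {q3, q5} contains the accepting state q3.

Yes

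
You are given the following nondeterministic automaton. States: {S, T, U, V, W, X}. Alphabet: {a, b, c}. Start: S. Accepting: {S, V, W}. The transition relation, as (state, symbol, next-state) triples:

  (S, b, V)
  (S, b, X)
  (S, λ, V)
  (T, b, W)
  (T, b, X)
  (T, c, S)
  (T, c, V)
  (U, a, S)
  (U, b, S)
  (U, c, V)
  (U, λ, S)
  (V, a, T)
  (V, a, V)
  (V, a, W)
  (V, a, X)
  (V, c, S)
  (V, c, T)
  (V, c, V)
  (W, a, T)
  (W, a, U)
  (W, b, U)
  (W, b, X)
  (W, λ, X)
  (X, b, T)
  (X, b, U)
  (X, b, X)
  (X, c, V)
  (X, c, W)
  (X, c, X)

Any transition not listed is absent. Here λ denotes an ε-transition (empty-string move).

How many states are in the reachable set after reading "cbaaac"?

5

Start: ε-closure({S}) = {S, V}.
Read 'c': S→∅, V→{S, T, V}; now {S, T, V}.
Read 'b': S→{V, X}, T→{W, X}, V→∅; now {V, W, X}.
Read 'a': V→{T, V, W, X}, W→{T, U}, X→∅; union {T, U, V, W, X}; ε-closure = {S, T, U, V, W, X}.
Read 'a': S→∅, T→∅, U→{S}, V→{T, V, W, X}, W→{T, U}, X→∅; now {S, T, U, V, W, X}.
Read 'a': S→∅, T→∅, U→{S}, V→{T, V, W, X}, W→{T, U}, X→∅; now {S, T, U, V, W, X}.
Read 'c': S→∅, T→{S, V}, U→{V}, V→{S, T, V}, W→∅, X→{V, W, X}; now {S, T, V, W, X}.
That set has 5 states.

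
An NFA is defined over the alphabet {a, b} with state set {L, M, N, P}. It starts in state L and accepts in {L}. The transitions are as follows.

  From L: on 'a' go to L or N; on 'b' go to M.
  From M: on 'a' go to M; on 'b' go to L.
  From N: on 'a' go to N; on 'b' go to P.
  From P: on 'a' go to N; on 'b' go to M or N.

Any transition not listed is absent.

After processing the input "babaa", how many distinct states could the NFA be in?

2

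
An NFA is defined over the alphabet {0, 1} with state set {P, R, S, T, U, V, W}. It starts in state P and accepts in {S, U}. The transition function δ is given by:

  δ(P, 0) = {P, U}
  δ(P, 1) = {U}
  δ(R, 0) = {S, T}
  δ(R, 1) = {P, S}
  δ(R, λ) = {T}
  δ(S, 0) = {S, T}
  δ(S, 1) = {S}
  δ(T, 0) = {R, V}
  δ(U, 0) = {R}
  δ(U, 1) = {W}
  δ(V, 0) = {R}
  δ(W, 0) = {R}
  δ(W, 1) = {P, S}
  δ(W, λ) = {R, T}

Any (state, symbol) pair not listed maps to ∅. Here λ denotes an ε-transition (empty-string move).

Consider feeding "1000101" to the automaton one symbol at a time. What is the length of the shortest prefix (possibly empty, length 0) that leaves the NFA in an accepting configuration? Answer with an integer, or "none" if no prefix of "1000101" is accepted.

1

Start in {P}.
Read '1': P→{U}; now {U}.
None of the earlier sets intersect F, but {U} does.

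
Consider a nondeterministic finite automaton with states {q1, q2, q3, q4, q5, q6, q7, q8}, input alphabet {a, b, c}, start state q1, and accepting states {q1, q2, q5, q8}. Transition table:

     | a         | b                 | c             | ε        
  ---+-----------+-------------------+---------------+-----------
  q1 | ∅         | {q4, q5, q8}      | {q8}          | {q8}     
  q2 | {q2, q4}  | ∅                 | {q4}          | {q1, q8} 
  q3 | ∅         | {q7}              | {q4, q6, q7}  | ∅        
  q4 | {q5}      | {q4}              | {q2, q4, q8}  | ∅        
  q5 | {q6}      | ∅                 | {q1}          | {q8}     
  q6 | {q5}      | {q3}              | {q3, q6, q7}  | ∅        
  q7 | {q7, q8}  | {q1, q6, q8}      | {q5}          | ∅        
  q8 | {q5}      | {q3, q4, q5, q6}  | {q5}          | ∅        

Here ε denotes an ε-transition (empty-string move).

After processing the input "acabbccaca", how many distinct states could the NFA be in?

Start: ε-closure({q1}) = {q1, q8}.
Read 'a': {q1, q8} → {q5, q8}.
Read 'c': {q5, q8} → {q1, q5, q8}.
Read 'a': {q1, q5, q8} → {q5, q6, q8}.
Read 'b': {q5, q6, q8} → {q3, q4, q5, q6, q8}.
Read 'b': {q3, q4, q5, q6, q8} → {q3, q4, q5, q6, q7, q8}.
Read 'c': {q3, q4, q5, q6, q7, q8} → {q1, q2, q3, q4, q5, q6, q7, q8}.
Read 'c': {q1, q2, q3, q4, q5, q6, q7, q8} → {q1, q2, q3, q4, q5, q6, q7, q8}.
Read 'a': {q1, q2, q3, q4, q5, q6, q7, q8} → {q1, q2, q4, q5, q6, q7, q8}.
Read 'c': {q1, q2, q4, q5, q6, q7, q8} → {q1, q2, q3, q4, q5, q6, q7, q8}.
Read 'a': {q1, q2, q3, q4, q5, q6, q7, q8} → {q1, q2, q4, q5, q6, q7, q8}.
That set has 7 states.

7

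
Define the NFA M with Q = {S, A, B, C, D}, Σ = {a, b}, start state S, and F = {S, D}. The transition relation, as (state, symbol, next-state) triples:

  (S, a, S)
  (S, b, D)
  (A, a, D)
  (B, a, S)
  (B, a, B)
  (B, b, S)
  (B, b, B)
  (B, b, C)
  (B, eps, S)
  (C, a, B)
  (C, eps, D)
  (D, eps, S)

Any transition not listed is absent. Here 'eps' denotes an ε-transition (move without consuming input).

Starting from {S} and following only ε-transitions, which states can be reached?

Begin with {S}.
No ε-moves leave this set, so the closure equals the set itself.

{S}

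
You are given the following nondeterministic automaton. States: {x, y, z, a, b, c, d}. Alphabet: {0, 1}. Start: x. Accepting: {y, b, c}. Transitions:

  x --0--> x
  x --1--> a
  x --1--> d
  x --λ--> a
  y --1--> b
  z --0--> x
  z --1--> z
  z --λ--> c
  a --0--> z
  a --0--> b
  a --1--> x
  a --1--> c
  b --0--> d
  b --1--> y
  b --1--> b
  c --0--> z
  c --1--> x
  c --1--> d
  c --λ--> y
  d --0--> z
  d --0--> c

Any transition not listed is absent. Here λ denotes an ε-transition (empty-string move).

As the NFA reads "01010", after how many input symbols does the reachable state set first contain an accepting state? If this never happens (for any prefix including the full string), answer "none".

Start: ε-closure({x}) = {x, a}.
Read '0': {x, a} → {x, y, z, a, b, c}.
None of the earlier sets intersect F, but {x, y, z, a, b, c} does.

1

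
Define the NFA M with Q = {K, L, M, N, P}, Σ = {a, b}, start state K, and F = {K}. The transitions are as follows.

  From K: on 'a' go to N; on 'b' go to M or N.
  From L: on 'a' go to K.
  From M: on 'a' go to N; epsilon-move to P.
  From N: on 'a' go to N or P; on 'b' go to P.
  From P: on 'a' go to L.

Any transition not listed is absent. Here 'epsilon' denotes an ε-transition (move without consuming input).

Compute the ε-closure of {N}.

Begin with {N}.
No ε-moves leave this set, so the closure equals the set itself.

{N}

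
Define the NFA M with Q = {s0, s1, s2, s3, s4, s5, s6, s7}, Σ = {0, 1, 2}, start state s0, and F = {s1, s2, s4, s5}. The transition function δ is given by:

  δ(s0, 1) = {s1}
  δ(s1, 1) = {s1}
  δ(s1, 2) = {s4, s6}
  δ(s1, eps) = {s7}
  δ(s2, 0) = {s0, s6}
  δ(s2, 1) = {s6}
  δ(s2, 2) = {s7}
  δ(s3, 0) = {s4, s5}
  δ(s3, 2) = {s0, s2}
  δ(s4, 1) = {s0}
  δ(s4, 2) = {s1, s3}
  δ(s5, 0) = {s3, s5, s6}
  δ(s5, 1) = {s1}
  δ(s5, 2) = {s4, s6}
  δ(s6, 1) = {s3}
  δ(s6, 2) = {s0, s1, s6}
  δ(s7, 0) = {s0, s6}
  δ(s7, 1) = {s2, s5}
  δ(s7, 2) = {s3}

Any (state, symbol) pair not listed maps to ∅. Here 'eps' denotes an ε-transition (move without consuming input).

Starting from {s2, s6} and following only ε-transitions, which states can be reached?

Begin with {s2, s6}.
No ε-moves leave this set, so the closure equals the set itself.

{s2, s6}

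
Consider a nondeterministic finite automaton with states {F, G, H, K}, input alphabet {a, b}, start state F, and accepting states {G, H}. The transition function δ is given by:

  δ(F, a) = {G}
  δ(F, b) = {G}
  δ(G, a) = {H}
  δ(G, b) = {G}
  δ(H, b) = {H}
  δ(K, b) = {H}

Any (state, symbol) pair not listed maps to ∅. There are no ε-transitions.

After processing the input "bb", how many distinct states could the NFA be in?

Start in {F}.
Read 'b': {F} → {G}.
Read 'b': {G} → {G}.
That set has 1 state.

1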